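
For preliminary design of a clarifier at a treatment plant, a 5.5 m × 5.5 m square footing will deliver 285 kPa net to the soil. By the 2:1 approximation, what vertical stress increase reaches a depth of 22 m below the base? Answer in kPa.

By the 2:1 method the load spreads at 1 horizontal : 2 vertical, so at depth z the loaded area has grown by z in each plan dimension:
Δσ = qBL/((B+z)(L+z)) = 285×5.5×5.5/((5.5+22)(5.5+22)) = 11.4 kPa

Δσ_z ≈ 11.4 kPa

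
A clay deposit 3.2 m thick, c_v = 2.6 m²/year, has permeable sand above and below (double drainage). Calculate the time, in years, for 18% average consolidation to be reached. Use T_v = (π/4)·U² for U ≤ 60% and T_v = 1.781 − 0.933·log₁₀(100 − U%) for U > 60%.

Drainage path length: H_d = H/2 = 1.6 m (double drainage).
U ≤ 60%: T_v = (π/4)·U² = (π/4)×0.18² = 0.025447.
t = T_v·H_d²/c_v = 0.025447×1.6²/2.6 = 0.02506 years.

t ≈ 0.0251 years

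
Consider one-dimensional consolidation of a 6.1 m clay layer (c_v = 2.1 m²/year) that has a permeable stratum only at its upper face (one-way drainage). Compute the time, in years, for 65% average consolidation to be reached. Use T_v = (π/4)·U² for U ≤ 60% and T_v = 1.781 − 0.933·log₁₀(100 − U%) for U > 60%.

t ≈ 6.03 years

Drainage path length: H_d = H = 6.1 m (single drainage).
U > 60%: T_v = 1.781 − 0.933·log₁₀(100 − 65) = 0.34038.
t = T_v·H_d²/c_v = 0.34038×6.1²/2.1 = 6.031 years.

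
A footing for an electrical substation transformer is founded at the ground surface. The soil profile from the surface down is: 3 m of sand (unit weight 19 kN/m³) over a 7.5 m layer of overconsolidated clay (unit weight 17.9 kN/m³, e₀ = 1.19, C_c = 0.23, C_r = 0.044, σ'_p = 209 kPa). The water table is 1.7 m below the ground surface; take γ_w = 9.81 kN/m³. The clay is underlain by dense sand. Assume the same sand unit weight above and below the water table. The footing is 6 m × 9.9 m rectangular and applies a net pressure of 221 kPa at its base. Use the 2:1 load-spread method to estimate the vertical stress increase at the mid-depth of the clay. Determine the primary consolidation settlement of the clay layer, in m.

Mid-depth of clay below the ground surface: z = 3 + 7.5/2 = 6.75 m.
Total vertical stress at mid-clay: σ_v = 19×3 + 17.9×3.75 = 124.12 kPa.
Pore pressure: u = 9.81×(6.75 − 1.7) = 49.541 kPa.
Initial effective stress: σ'_0 = σ_v − u = 124.12 − 49.541 = 74.579 kPa.
Stress increase at mid-clay by the 2:1 spreading method:
Δσ = qBL/((B+z)(L+z)) = 221×6×9.9/((6+6.75)(9.9+6.75)) = 61.838 kPa
Final effective stress: σ'_f = 74.579 + 61.838 = 136.42 kPa.
σ'_f = 136.42 ≤ σ'_p = 209 kPa, so the clay remains overconsolidated and only the recompression index applies:
S_c = C_r·H/(1+e₀)·log₁₀(σ'_f/σ'_0) = 0.044×7.5/2.19×log₁₀(136.42/74.579)
    = 0.15069 × 0.26226 = 0.03952 m

S_c ≈ 0.0395 m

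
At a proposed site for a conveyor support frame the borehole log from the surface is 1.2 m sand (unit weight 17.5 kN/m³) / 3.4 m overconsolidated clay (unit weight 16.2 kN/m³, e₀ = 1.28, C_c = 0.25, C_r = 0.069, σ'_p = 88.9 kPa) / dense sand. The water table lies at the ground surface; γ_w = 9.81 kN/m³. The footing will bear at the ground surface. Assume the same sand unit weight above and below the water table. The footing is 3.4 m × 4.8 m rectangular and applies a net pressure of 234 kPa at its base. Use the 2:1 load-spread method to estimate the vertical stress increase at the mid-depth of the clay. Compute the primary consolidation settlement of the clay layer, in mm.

Mid-depth of clay below the ground surface: z = 1.2 + 3.4/2 = 2.9 m.
Total vertical stress at mid-clay: σ_v = 17.5×1.2 + 16.2×1.7 = 48.54 kPa.
Pore pressure: u = 9.81×(2.9 − 0) = 28.449 kPa.
Initial effective stress: σ'_0 = σ_v − u = 48.54 − 28.449 = 20.091 kPa.
Stress increase at mid-clay by the 2:1 spreading method:
Δσ = qBL/((B+z)(L+z)) = 234×3.4×4.8/((3.4+2.9)(4.8+2.9)) = 78.724 kPa
Final effective stress: σ'_f = 20.091 + 78.724 = 98.815 kPa.
σ'_f = 98.815 > σ'_p = 88.9 kPa, so the stress path crosses the preconsolidation pressure — recompression up to σ'_p, then virgin compression beyond:
S_c = H/(1+e₀)·[C_r·log₁₀(σ'_p/σ'_0) + C_c·log₁₀(σ'_f/σ'_p)]
    = 3.4/2.28 × [0.069×log₁₀(88.9/20.091) + 0.25×log₁₀(98.815/88.9)]
    = 1.4912 × [0.044567 + 0.01148] = 0.08358 m

S_c ≈ 83.6 mm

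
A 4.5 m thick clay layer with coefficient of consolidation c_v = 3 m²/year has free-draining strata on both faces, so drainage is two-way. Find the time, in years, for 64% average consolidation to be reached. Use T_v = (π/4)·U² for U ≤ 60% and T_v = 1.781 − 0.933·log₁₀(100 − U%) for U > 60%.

Drainage path length: H_d = H/2 = 2.25 m (double drainage).
U > 60%: T_v = 1.781 − 0.933·log₁₀(100 − 64) = 0.32897.
t = T_v·H_d²/c_v = 0.32897×2.25²/3 = 0.5551 years.

t ≈ 0.555 years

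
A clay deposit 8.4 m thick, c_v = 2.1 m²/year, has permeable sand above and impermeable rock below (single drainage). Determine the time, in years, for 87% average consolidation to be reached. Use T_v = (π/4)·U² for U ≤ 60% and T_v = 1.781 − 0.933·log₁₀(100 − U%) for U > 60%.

t ≈ 24.9 years

Drainage path length: H_d = H = 8.4 m (single drainage).
U > 60%: T_v = 1.781 − 0.933·log₁₀(100 − 87) = 0.74169.
t = T_v·H_d²/c_v = 0.74169×8.4²/2.1 = 24.92 years.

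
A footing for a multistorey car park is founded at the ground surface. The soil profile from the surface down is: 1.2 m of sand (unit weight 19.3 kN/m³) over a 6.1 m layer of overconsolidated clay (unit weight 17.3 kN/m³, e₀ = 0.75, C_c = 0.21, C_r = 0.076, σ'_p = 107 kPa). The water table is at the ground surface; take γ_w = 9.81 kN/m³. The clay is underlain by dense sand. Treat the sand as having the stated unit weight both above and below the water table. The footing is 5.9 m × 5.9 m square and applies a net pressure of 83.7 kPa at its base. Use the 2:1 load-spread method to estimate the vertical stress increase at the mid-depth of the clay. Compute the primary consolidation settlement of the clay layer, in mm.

S_c ≈ 69.3 mm

Mid-depth of clay below the ground surface: z = 1.2 + 6.1/2 = 4.25 m.
Total vertical stress at mid-clay: σ_v = 19.3×1.2 + 17.3×3.05 = 75.925 kPa.
Pore pressure: u = 9.81×(4.25 − 0) = 41.693 kPa.
Initial effective stress: σ'_0 = σ_v − u = 75.925 − 41.693 = 34.232 kPa.
Stress increase at mid-clay by the 2:1 spreading method:
Δσ = qBL/((B+z)(L+z)) = 83.7×5.9×5.9/((5.9+4.25)(5.9+4.25)) = 28.281 kPa
Final effective stress: σ'_f = 34.232 + 28.281 = 62.513 kPa.
σ'_f = 62.513 ≤ σ'_p = 107 kPa, so the clay remains overconsolidated and only the recompression index applies:
S_c = C_r·H/(1+e₀)·log₁₀(σ'_f/σ'_0) = 0.076×6.1/1.75×log₁₀(62.513/34.232)
    = 0.26491 × 0.26154 = 0.06929 m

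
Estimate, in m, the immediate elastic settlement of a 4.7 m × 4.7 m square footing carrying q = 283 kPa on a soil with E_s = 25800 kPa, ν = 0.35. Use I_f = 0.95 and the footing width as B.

S_e ≈ 0.043 m

Immediate (elastic) settlement: S_e = q·B·(1−ν²)/E_s · I_f.
S_e = 283 × 4.7 × (1 − 0.35²) / 25800 × 0.95
    = 283 × 4.7 × 0.8775 / 25800 × 0.95
    = 0.04298 m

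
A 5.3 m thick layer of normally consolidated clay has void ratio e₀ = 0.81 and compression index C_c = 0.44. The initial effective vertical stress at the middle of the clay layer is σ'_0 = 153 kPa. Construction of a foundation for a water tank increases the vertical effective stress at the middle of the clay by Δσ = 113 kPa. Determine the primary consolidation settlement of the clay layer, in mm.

Final effective stress: σ'_f = σ'_0 + Δσ = 153 + 113 = 266 kPa.
Normally consolidated clay, so the full stress increment lies on the virgin compression line:
S_c = C_c·H/(1+e₀)·log₁₀(σ'_f/σ'_0) = 0.44×5.3/(1+0.81)×log₁₀(266/153)
    = 1.2884 × 0.24019 = 0.3095 m

S_c ≈ 309 mm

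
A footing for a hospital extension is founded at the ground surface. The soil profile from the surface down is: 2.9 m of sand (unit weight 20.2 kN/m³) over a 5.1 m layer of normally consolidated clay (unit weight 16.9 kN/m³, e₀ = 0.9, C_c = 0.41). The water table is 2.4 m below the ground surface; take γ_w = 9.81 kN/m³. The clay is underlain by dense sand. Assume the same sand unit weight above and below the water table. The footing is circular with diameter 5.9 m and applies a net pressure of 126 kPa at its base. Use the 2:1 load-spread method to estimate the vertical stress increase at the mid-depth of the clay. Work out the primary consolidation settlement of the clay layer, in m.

Mid-depth of clay below the ground surface: z = 2.9 + 5.1/2 = 5.45 m.
Total vertical stress at mid-clay: σ_v = 20.2×2.9 + 16.9×2.55 = 101.67 kPa.
Pore pressure: u = 9.81×(5.45 − 2.4) = 29.921 kPa.
Initial effective stress: σ'_0 = σ_v − u = 101.67 − 29.921 = 71.749 kPa.
Stress increase at mid-clay by the 2:1 spreading method:
Δσ ≈ qD²/(D+z)² = 126×5.9²/(5.9+5.45)² = 34.047 kPa
Final effective stress: σ'_f = σ'_0 + Δσ = 71.749 + 34.047 = 105.8 kPa.
Normally consolidated clay, so the full stress increment lies on the virgin compression line:
S_c = C_c·H/(1+e₀)·log₁₀(σ'_f/σ'_0) = 0.41×5.1/(1+0.9)×log₁₀(105.8/71.749)
    = 1.1005 × 0.16867 = 0.1856 m

S_c ≈ 0.186 m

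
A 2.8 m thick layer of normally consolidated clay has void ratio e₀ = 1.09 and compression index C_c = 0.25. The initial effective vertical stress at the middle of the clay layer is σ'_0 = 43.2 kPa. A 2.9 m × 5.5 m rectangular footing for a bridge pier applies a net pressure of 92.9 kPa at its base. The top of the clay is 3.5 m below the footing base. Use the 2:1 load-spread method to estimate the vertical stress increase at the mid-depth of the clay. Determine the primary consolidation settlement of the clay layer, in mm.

Mid-depth of clay below the footing base: z = 3.5 + 2.8/2 = 4.9 m.
Stress increase at mid-clay by the 2:1 spreading method:
Δσ = qBL/((B+z)(L+z)) = 92.9×2.9×5.5/((2.9+4.9)(5.5+4.9)) = 18.266 kPa
Final effective stress: σ'_f = σ'_0 + Δσ = 43.2 + 18.266 = 61.466 kPa.
Normally consolidated clay, so the full stress increment lies on the virgin compression line:
S_c = C_c·H/(1+e₀)·log₁₀(σ'_f/σ'_0) = 0.25×2.8/(1+1.09)×log₁₀(61.466/43.2)
    = 0.33493 × 0.15315 = 0.05129 m

S_c ≈ 51.3 mm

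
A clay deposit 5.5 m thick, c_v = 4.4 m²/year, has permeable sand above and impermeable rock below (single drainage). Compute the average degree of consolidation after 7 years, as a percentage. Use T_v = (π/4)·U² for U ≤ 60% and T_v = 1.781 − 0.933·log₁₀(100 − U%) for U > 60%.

Drainage path length: H_d = H = 5.5 m (single drainage).
T_v = c_v·t/H_d² = 4.4×7/5.5² = 1.0182.
T_v = 1.0182 corresponds to the U > 60% branch:
U = 1 − 10^((1.781 − T_v)/0.933)/100 = 0.9343

U ≈ 93.4 %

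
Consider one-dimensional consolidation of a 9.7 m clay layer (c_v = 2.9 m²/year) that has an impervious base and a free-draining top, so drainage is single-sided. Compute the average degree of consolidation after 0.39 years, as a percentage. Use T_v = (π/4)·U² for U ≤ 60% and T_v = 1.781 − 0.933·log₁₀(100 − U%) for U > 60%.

U ≈ 12.4 %

Drainage path length: H_d = H = 9.7 m (single drainage).
T_v = c_v·t/H_d² = 2.9×0.39/9.7² = 0.01202.
T_v = 0.01202 corresponds to the U ≤ 60% branch:
U = √(4T_v/π) = 0.1237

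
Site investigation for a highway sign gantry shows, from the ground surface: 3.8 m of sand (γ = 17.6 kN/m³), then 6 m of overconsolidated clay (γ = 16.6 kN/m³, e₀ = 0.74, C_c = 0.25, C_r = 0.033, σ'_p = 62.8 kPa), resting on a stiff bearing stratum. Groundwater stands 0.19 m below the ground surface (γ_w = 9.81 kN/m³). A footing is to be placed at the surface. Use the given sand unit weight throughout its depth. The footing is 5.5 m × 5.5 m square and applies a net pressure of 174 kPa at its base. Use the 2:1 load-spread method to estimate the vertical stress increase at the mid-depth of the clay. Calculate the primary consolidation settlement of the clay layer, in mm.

Mid-depth of clay below the ground surface: z = 3.8 + 6/2 = 6.8 m.
Total vertical stress at mid-clay: σ_v = 17.6×3.8 + 16.6×3 = 116.68 kPa.
Pore pressure: u = 9.81×(6.8 − 0.19) = 64.844 kPa.
Initial effective stress: σ'_0 = σ_v − u = 116.68 − 64.844 = 51.836 kPa.
Stress increase at mid-clay by the 2:1 spreading method:
Δσ = qBL/((B+z)(L+z)) = 174×5.5×5.5/((5.5+6.8)(5.5+6.8)) = 34.791 kPa
Final effective stress: σ'_f = 51.836 + 34.791 = 86.627 kPa.
σ'_f = 86.627 > σ'_p = 62.8 kPa, so the stress path crosses the preconsolidation pressure — recompression up to σ'_p, then virgin compression beyond:
S_c = H/(1+e₀)·[C_r·log₁₀(σ'_p/σ'_0) + C_c·log₁₀(σ'_f/σ'_p)]
    = 6/1.74 × [0.033×log₁₀(62.8/51.836) + 0.25×log₁₀(86.627/62.8)]
    = 3.4483 × [0.0027498 + 0.034923] = 0.1299 m

S_c ≈ 130 mm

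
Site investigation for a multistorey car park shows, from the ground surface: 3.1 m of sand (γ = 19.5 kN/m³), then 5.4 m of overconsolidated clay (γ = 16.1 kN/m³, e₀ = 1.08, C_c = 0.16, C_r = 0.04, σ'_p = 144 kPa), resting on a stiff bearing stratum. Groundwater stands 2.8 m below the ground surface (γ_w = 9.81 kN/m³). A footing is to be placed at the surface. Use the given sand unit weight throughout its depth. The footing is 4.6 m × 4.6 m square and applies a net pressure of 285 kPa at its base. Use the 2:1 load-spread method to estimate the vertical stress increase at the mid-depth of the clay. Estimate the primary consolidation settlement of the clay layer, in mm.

Mid-depth of clay below the ground surface: z = 3.1 + 5.4/2 = 5.8 m.
Total vertical stress at mid-clay: σ_v = 19.5×3.1 + 16.1×2.7 = 103.92 kPa.
Pore pressure: u = 9.81×(5.8 − 2.8) = 29.43 kPa.
Initial effective stress: σ'_0 = σ_v − u = 103.92 − 29.43 = 74.49 kPa.
Stress increase at mid-clay by the 2:1 spreading method:
Δσ = qBL/((B+z)(L+z)) = 285×4.6×4.6/((4.6+5.8)(4.6+5.8)) = 55.756 kPa
Final effective stress: σ'_f = 74.49 + 55.756 = 130.25 kPa.
σ'_f = 130.25 ≤ σ'_p = 144 kPa, so the clay remains overconsolidated and only the recompression index applies:
S_c = C_r·H/(1+e₀)·log₁₀(σ'_f/σ'_0) = 0.04×5.4/2.08×log₁₀(130.25/74.49)
    = 0.10385 × 0.24268 = 0.0252 m

S_c ≈ 25.2 mm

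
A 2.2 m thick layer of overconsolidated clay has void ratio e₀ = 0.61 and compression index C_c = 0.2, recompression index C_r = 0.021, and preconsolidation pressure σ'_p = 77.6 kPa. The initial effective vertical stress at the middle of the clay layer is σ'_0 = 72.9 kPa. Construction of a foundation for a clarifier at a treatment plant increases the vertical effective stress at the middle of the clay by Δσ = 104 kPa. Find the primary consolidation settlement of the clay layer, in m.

Final effective stress: σ'_f = 72.9 + 104 = 176.9 kPa.
σ'_f = 176.9 > σ'_p = 77.6 kPa, so the stress path crosses the preconsolidation pressure — recompression up to σ'_p, then virgin compression beyond:
S_c = H/(1+e₀)·[C_r·log₁₀(σ'_p/σ'_0) + C_c·log₁₀(σ'_f/σ'_p)]
    = 2.2/1.61 × [0.021×log₁₀(77.6/72.9) + 0.2×log₁₀(176.9/77.6)]
    = 1.3665 × [0.00056982 + 0.071573] = 0.09858 m

S_c ≈ 0.0986 m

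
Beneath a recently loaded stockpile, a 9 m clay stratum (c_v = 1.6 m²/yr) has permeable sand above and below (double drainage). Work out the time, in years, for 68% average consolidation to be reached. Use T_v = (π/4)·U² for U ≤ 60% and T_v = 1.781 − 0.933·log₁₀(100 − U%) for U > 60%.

Drainage path length: H_d = H/2 = 4.5 m (double drainage).
U > 60%: T_v = 1.781 − 0.933·log₁₀(100 − 68) = 0.3767.
t = T_v·H_d²/c_v = 0.3767×4.5²/1.6 = 4.768 years.

t ≈ 4.77 years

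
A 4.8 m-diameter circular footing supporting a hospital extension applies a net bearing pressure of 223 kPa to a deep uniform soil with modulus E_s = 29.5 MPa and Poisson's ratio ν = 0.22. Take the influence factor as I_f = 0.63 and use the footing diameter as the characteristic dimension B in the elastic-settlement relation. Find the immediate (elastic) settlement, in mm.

Immediate (elastic) settlement: S_e = q·B·(1−ν²)/E_s · I_f.
E_s = 29.5 MPa = 29500 kPa.
S_e = 223 × 4.8 × (1 − 0.22²) / 29500 × 0.63
    = 223 × 4.8 × 0.9516 / 29500 × 0.63
    = 0.02175 m = 21.75 mm

S_e ≈ 21.8 mm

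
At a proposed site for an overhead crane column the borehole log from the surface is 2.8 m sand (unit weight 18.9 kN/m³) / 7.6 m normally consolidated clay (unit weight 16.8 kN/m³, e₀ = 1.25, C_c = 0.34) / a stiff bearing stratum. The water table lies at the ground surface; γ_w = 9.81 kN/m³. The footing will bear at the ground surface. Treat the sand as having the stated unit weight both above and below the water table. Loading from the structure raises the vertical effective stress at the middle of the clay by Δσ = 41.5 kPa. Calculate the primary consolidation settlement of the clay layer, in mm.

Mid-depth of clay below the ground surface: z = 2.8 + 7.6/2 = 6.6 m.
Total vertical stress at mid-clay: σ_v = 18.9×2.8 + 16.8×3.8 = 116.76 kPa.
Pore pressure: u = 9.81×(6.6 − 0) = 64.746 kPa.
Initial effective stress: σ'_0 = σ_v − u = 116.76 − 64.746 = 52.014 kPa.
Final effective stress: σ'_f = σ'_0 + Δσ = 52.014 + 41.5 = 93.514 kPa.
Normally consolidated clay, so the full stress increment lies on the virgin compression line:
S_c = C_c·H/(1+e₀)·log₁₀(σ'_f/σ'_0) = 0.34×7.6/(1+1.25)×log₁₀(93.514/52.014)
    = 1.1484 × 0.25476 = 0.2926 m

S_c ≈ 293 mm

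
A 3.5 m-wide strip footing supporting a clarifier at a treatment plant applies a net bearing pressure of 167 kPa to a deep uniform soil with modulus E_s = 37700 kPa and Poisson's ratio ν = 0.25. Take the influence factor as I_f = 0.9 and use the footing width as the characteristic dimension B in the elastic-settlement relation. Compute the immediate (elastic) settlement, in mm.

S_e ≈ 13.1 mm

Immediate (elastic) settlement: S_e = q·B·(1−ν²)/E_s · I_f.
S_e = 167 × 3.5 × (1 − 0.25²) / 37700 × 0.9
    = 167 × 3.5 × 0.9375 / 37700 × 0.9
    = 0.01308 m = 13.08 mm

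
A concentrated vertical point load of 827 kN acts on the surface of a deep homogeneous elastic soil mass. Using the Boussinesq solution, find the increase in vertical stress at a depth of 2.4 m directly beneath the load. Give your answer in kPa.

Boussinesq vertical stress below a point load on an elastic half-space:
Δσ_z = 3P/(2πz²) · [1 + (r/z)²]^(−5/2)
r/z = 0/2.4 = 0; [1+(r/z)²]^(−5/2) = 1.
Δσ_z = 3×827/(2π×2.4²) × 1 = 68.553 × 1 = 68.55 kPa

Δσ_z ≈ 68.6 kPa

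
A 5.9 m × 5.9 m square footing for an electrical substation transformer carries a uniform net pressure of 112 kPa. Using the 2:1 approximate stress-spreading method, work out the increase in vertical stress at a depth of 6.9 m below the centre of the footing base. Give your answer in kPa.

By the 2:1 method the load spreads at 1 horizontal : 2 vertical, so at depth z the loaded area has grown by z in each plan dimension:
Δσ = qBL/((B+z)(L+z)) = 112×5.9×5.9/((5.9+6.9)(5.9+6.9)) = 23.796 kPa

Δσ_z ≈ 23.8 kPa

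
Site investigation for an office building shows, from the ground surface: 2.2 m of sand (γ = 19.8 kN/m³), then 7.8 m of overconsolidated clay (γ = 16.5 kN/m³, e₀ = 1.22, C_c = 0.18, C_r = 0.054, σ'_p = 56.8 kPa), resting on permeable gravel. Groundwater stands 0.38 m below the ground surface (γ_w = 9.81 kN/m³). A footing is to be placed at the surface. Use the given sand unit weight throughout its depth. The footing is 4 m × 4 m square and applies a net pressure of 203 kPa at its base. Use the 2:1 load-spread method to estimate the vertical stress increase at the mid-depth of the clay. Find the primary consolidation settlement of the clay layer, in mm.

S_c ≈ 114 mm

Mid-depth of clay below the ground surface: z = 2.2 + 7.8/2 = 6.1 m.
Total vertical stress at mid-clay: σ_v = 19.8×2.2 + 16.5×3.9 = 107.91 kPa.
Pore pressure: u = 9.81×(6.1 − 0.38) = 56.113 kPa.
Initial effective stress: σ'_0 = σ_v − u = 107.91 − 56.113 = 51.797 kPa.
Stress increase at mid-clay by the 2:1 spreading method:
Δσ = qBL/((B+z)(L+z)) = 203×4×4/((4+6.1)(4+6.1)) = 31.84 kPa
Final effective stress: σ'_f = 51.797 + 31.84 = 83.637 kPa.
σ'_f = 83.637 > σ'_p = 56.8 kPa, so the stress path crosses the preconsolidation pressure — recompression up to σ'_p, then virgin compression beyond:
S_c = H/(1+e₀)·[C_r·log₁₀(σ'_p/σ'_0) + C_c·log₁₀(σ'_f/σ'_p)]
    = 7.8/2.22 × [0.054×log₁₀(56.8/51.797) + 0.18×log₁₀(83.637/56.8)]
    = 3.5135 × [0.0021624 + 0.030249] = 0.1139 m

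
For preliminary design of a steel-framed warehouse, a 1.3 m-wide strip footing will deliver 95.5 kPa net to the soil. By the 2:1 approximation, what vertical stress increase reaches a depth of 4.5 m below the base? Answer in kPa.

Δσ_z ≈ 21.4 kPa

By the 2:1 method the load spreads at 1 horizontal : 2 vertical, so at depth z the loaded area has grown by z in each plan dimension:
Δσ = qB/(B+z) = 95.5×1.3/(1.3+4.5) = 21.405 kPa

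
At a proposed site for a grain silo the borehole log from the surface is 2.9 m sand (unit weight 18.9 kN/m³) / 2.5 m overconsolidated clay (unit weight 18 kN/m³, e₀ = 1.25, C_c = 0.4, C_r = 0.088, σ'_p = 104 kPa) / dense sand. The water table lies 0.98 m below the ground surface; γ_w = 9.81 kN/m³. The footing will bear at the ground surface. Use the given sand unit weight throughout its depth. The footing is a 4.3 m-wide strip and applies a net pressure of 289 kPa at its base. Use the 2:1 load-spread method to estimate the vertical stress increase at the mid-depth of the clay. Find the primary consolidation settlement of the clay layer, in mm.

S_c ≈ 154 mm

Mid-depth of clay below the ground surface: z = 2.9 + 2.5/2 = 4.15 m.
Total vertical stress at mid-clay: σ_v = 18.9×2.9 + 18×1.25 = 77.31 kPa.
Pore pressure: u = 9.81×(4.15 − 0.98) = 31.098 kPa.
Initial effective stress: σ'_0 = σ_v − u = 77.31 − 31.098 = 46.212 kPa.
Stress increase at mid-clay by the 2:1 spreading method:
Δσ = qB/(B+z) = 289×4.3/(4.3+4.15) = 147.07 kPa
Final effective stress: σ'_f = 46.212 + 147.07 = 193.28 kPa.
σ'_f = 193.28 > σ'_p = 104 kPa, so the stress path crosses the preconsolidation pressure — recompression up to σ'_p, then virgin compression beyond:
S_c = H/(1+e₀)·[C_r·log₁₀(σ'_p/σ'_0) + C_c·log₁₀(σ'_f/σ'_p)]
    = 2.5/2.25 × [0.088×log₁₀(104/46.212) + 0.4×log₁₀(193.28/104)]
    = 1.1111 × [0.031001 + 0.10766] = 0.1541 m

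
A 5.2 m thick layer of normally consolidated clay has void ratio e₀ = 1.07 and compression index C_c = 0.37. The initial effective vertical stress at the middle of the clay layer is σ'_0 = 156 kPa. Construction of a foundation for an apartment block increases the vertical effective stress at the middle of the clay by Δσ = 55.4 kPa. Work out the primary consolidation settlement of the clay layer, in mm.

Final effective stress: σ'_f = σ'_0 + Δσ = 156 + 55.4 = 211.4 kPa.
Normally consolidated clay, so the full stress increment lies on the virgin compression line:
S_c = C_c·H/(1+e₀)·log₁₀(σ'_f/σ'_0) = 0.37×5.2/(1+1.07)×log₁₀(211.4/156)
    = 0.92947 × 0.13198 = 0.1227 m

S_c ≈ 123 mm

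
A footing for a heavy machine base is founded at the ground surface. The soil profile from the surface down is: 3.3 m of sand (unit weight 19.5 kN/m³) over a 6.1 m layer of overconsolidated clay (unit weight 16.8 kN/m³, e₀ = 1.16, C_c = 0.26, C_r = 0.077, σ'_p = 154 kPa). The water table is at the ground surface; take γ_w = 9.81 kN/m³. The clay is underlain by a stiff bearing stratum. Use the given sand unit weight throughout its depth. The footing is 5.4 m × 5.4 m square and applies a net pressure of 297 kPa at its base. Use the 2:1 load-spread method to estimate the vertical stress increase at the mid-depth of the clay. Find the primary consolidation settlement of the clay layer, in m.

Mid-depth of clay below the ground surface: z = 3.3 + 6.1/2 = 6.35 m.
Total vertical stress at mid-clay: σ_v = 19.5×3.3 + 16.8×3.05 = 115.59 kPa.
Pore pressure: u = 9.81×(6.35 − 0) = 62.294 kPa.
Initial effective stress: σ'_0 = σ_v − u = 115.59 − 62.294 = 53.296 kPa.
Stress increase at mid-clay by the 2:1 spreading method:
Δσ = qBL/((B+z)(L+z)) = 297×5.4×5.4/((5.4+6.35)(5.4+6.35)) = 62.729 kPa
Final effective stress: σ'_f = 53.296 + 62.729 = 116.03 kPa.
σ'_f = 116.03 ≤ σ'_p = 154 kPa, so the clay remains overconsolidated and only the recompression index applies:
S_c = C_r·H/(1+e₀)·log₁₀(σ'_f/σ'_0) = 0.077×6.1/2.16×log₁₀(116.03/53.296)
    = 0.21746 × 0.33788 = 0.07347 m

S_c ≈ 0.0735 m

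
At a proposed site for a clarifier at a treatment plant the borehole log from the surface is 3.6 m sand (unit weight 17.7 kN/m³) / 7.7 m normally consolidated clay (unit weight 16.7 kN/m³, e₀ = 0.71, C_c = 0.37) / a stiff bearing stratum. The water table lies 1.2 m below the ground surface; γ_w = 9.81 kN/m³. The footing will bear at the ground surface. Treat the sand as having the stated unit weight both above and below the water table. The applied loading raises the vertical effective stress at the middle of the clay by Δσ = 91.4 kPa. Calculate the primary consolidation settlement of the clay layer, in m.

Mid-depth of clay below the ground surface: z = 3.6 + 7.7/2 = 7.45 m.
Total vertical stress at mid-clay: σ_v = 17.7×3.6 + 16.7×3.85 = 128.01 kPa.
Pore pressure: u = 9.81×(7.45 − 1.2) = 61.312 kPa.
Initial effective stress: σ'_0 = σ_v − u = 128.01 − 61.312 = 66.698 kPa.
Final effective stress: σ'_f = σ'_0 + Δσ = 66.698 + 91.4 = 158.1 kPa.
Normally consolidated clay, so the full stress increment lies on the virgin compression line:
S_c = C_c·H/(1+e₀)·log₁₀(σ'_f/σ'_0) = 0.37×7.7/(1+0.71)×log₁₀(158.1/66.698)
    = 1.6661 × 0.37482 = 0.6245 m

S_c ≈ 0.624 m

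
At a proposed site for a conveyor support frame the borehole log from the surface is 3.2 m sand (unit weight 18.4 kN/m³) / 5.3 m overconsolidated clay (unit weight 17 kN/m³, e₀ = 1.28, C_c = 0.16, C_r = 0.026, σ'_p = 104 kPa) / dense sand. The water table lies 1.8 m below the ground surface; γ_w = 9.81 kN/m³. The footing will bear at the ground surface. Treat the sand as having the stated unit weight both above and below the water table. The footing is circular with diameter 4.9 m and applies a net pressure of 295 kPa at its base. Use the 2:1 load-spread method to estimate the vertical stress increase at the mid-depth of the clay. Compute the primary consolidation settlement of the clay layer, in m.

S_c ≈ 0.043 m

Mid-depth of clay below the ground surface: z = 3.2 + 5.3/2 = 5.85 m.
Total vertical stress at mid-clay: σ_v = 18.4×3.2 + 17×2.65 = 103.93 kPa.
Pore pressure: u = 9.81×(5.85 − 1.8) = 39.73 kPa.
Initial effective stress: σ'_0 = σ_v − u = 103.93 − 39.73 = 64.2 kPa.
Stress increase at mid-clay by the 2:1 spreading method:
Δσ ≈ qD²/(D+z)² = 295×4.9²/(4.9+5.85)² = 61.291 kPa
Final effective stress: σ'_f = 64.2 + 61.291 = 125.49 kPa.
σ'_f = 125.49 > σ'_p = 104 kPa, so the stress path crosses the preconsolidation pressure — recompression up to σ'_p, then virgin compression beyond:
S_c = H/(1+e₀)·[C_r·log₁₀(σ'_p/σ'_0) + C_c·log₁₀(σ'_f/σ'_p)]
    = 5.3/2.28 × [0.026×log₁₀(104/64.2) + 0.16×log₁₀(125.49/104)]
    = 2.3246 × [0.005447 + 0.013052] = 0.043 m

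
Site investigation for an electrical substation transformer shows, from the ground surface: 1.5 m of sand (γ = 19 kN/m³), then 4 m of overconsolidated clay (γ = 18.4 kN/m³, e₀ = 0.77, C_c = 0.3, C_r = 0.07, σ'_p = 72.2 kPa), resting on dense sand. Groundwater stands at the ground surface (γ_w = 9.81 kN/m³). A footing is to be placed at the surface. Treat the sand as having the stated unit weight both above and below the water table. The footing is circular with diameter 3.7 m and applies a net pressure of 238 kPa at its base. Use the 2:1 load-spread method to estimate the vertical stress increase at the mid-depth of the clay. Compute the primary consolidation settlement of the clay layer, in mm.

Mid-depth of clay below the ground surface: z = 1.5 + 4/2 = 3.5 m.
Total vertical stress at mid-clay: σ_v = 19×1.5 + 18.4×2 = 65.3 kPa.
Pore pressure: u = 9.81×(3.5 − 0) = 34.335 kPa.
Initial effective stress: σ'_0 = σ_v − u = 65.3 − 34.335 = 30.965 kPa.
Stress increase at mid-clay by the 2:1 spreading method:
Δσ ≈ qD²/(D+z)² = 238×3.7²/(3.7+3.5)² = 62.851 kPa
Final effective stress: σ'_f = 30.965 + 62.851 = 93.816 kPa.
σ'_f = 93.816 > σ'_p = 72.2 kPa, so the stress path crosses the preconsolidation pressure — recompression up to σ'_p, then virgin compression beyond:
S_c = H/(1+e₀)·[C_r·log₁₀(σ'_p/σ'_0) + C_c·log₁₀(σ'_f/σ'_p)]
    = 4/1.77 × [0.07×log₁₀(72.2/30.965) + 0.3×log₁₀(93.816/72.2)]
    = 2.2599 × [0.025737 + 0.034122] = 0.1353 m

S_c ≈ 135 mm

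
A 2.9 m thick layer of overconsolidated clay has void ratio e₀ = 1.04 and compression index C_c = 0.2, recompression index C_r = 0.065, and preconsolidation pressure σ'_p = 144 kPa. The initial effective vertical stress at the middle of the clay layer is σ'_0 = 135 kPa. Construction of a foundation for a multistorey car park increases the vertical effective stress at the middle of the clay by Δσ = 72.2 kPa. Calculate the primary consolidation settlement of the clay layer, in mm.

Final effective stress: σ'_f = 135 + 72.2 = 207.2 kPa.
σ'_f = 207.2 > σ'_p = 144 kPa, so the stress path crosses the preconsolidation pressure — recompression up to σ'_p, then virgin compression beyond:
S_c = H/(1+e₀)·[C_r·log₁₀(σ'_p/σ'_0) + C_c·log₁₀(σ'_f/σ'_p)]
    = 2.9/2.04 × [0.065×log₁₀(144/135) + 0.2×log₁₀(207.2/144)]
    = 1.4216 × [0.0018219 + 0.031605] = 0.04752 m

S_c ≈ 47.5 mm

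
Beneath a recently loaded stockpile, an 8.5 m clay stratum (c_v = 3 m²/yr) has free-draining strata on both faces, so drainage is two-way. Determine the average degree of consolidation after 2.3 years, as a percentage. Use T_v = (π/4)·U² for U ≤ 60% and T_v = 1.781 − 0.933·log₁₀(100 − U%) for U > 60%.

U ≈ 68.4 %

Drainage path length: H_d = H/2 = 4.25 m (double drainage).
T_v = c_v·t/H_d² = 3×2.3/4.25² = 0.38201.
T_v = 0.38201 corresponds to the U > 60% branch:
U = 1 − 10^((1.781 − T_v)/0.933)/100 = 0.6842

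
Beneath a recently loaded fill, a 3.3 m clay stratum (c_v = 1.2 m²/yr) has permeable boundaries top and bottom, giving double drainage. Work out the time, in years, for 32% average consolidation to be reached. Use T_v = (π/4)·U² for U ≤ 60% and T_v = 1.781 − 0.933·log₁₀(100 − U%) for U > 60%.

Drainage path length: H_d = H/2 = 1.65 m (double drainage).
U ≤ 60%: T_v = (π/4)·U² = (π/4)×0.32² = 0.080425.
t = T_v·H_d²/c_v = 0.080425×1.65²/1.2 = 0.1825 years.

t ≈ 0.182 years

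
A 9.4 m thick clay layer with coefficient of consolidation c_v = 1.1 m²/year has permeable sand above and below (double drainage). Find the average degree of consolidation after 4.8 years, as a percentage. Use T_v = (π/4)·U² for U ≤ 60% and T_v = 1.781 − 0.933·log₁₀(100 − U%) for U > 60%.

Drainage path length: H_d = H/2 = 4.7 m (double drainage).
T_v = c_v·t/H_d² = 1.1×4.8/4.7² = 0.23902.
T_v = 0.23902 corresponds to the U ≤ 60% branch:
U = √(4T_v/π) = 0.5517

U ≈ 55.2 %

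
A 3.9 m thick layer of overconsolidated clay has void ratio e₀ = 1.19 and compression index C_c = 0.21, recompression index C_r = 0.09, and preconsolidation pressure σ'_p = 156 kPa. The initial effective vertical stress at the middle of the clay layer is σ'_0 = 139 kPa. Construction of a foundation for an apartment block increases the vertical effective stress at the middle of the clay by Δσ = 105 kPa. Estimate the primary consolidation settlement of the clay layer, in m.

S_c ≈ 0.0807 m

Final effective stress: σ'_f = 139 + 105 = 244 kPa.
σ'_f = 244 > σ'_p = 156 kPa, so the stress path crosses the preconsolidation pressure — recompression up to σ'_p, then virgin compression beyond:
S_c = H/(1+e₀)·[C_r·log₁₀(σ'_p/σ'_0) + C_c·log₁₀(σ'_f/σ'_p)]
    = 3.9/2.19 × [0.09×log₁₀(156/139) + 0.21×log₁₀(244/156)]
    = 1.7808 × [0.0045099 + 0.040796] = 0.08068 m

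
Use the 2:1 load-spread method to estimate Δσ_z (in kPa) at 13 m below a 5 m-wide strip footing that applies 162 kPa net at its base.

Δσ_z ≈ 45 kPa

By the 2:1 method the load spreads at 1 horizontal : 2 vertical, so at depth z the loaded area has grown by z in each plan dimension:
Δσ = qB/(B+z) = 162×5/(5+13) = 45 kPa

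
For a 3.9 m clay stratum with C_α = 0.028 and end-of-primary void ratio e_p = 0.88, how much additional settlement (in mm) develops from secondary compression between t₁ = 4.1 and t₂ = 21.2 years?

Secondary compression: S_s = C_α·H/(1+e_p)·log₁₀(t₂/t₁)
S_s = 0.028×3.9/(1+0.88)×log₁₀(21.2/4.1)
    = 0.05809 × 0.7136 = 0.04145 m

S_s ≈ 41.4 mm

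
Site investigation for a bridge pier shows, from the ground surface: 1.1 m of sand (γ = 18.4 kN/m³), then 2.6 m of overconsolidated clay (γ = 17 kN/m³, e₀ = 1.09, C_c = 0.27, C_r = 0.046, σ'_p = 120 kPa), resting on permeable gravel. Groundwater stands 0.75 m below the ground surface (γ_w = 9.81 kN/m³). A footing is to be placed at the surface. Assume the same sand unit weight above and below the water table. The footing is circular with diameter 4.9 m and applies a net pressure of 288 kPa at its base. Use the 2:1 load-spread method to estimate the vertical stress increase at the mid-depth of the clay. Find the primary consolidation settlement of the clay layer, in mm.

Mid-depth of clay below the ground surface: z = 1.1 + 2.6/2 = 2.4 m.
Total vertical stress at mid-clay: σ_v = 18.4×1.1 + 17×1.3 = 42.34 kPa.
Pore pressure: u = 9.81×(2.4 − 0.75) = 16.186 kPa.
Initial effective stress: σ'_0 = σ_v − u = 42.34 − 16.186 = 26.154 kPa.
Stress increase at mid-clay by the 2:1 spreading method:
Δσ ≈ qD²/(D+z)² = 288×4.9²/(4.9+2.4)² = 129.76 kPa
Final effective stress: σ'_f = 26.154 + 129.76 = 155.91 kPa.
σ'_f = 155.91 > σ'_p = 120 kPa, so the stress path crosses the preconsolidation pressure — recompression up to σ'_p, then virgin compression beyond:
S_c = H/(1+e₀)·[C_r·log₁₀(σ'_p/σ'_0) + C_c·log₁₀(σ'_f/σ'_p)]
    = 2.6/2.09 × [0.046×log₁₀(120/26.154) + 0.27×log₁₀(155.91/120)]
    = 1.244 × [0.030436 + 0.030697] = 0.07605 m

S_c ≈ 76 mm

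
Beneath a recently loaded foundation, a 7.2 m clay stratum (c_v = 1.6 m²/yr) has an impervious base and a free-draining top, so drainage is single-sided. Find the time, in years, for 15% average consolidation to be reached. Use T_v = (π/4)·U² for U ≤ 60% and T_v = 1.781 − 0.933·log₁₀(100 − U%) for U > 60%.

Drainage path length: H_d = H = 7.2 m (single drainage).
U ≤ 60%: T_v = (π/4)·U² = (π/4)×0.15² = 0.017671.
t = T_v·H_d²/c_v = 0.017671×7.2²/1.6 = 0.5725 years.

t ≈ 0.573 years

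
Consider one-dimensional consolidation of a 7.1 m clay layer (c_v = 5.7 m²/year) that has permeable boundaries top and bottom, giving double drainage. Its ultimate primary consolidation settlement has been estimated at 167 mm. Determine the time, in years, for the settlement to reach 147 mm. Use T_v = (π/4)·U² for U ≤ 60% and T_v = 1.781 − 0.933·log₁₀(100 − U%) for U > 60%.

t ≈ 1.71 years

Drainage path length: H_d = H/2 = 3.55 m (double drainage).
U = S(t)/S_ult = 147/167 = 0.8802.
U > 60%: T_v = 1.781 − 0.933·log₁₀(100 − 88.024) = 0.77493.
t = T_v·H_d²/c_v = 0.77493×3.55²/5.7 = 1.713 years.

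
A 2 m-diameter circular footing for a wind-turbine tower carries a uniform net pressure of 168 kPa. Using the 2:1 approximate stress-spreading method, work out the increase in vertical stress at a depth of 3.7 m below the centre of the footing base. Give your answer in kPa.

Δσ_z ≈ 20.7 kPa

By the 2:1 method the load spreads at 1 horizontal : 2 vertical, so at depth z the loaded area has grown by z in each plan dimension:
Δσ ≈ qD²/(D+z)² = 168×2²/(2+3.7)² = 20.683 kPa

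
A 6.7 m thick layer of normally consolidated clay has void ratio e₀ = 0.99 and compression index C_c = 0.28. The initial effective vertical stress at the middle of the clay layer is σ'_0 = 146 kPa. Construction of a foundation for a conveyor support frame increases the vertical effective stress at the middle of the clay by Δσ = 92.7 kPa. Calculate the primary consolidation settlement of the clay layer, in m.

Final effective stress: σ'_f = σ'_0 + Δσ = 146 + 92.7 = 238.7 kPa.
Normally consolidated clay, so the full stress increment lies on the virgin compression line:
S_c = C_c·H/(1+e₀)·log₁₀(σ'_f/σ'_0) = 0.28×6.7/(1+0.99)×log₁₀(238.7/146)
    = 0.94271 × 0.2135 = 0.2013 m

S_c ≈ 0.201 m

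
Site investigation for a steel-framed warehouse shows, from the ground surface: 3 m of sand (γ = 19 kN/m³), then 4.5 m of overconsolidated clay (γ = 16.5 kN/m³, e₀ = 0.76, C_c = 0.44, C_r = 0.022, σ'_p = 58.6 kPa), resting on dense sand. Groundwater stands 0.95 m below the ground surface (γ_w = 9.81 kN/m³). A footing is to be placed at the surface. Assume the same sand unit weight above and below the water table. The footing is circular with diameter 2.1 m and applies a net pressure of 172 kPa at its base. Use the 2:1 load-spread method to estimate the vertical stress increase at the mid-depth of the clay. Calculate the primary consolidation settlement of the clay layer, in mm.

Mid-depth of clay below the ground surface: z = 3 + 4.5/2 = 5.25 m.
Total vertical stress at mid-clay: σ_v = 19×3 + 16.5×2.25 = 94.125 kPa.
Pore pressure: u = 9.81×(5.25 − 0.95) = 42.183 kPa.
Initial effective stress: σ'_0 = σ_v − u = 94.125 − 42.183 = 51.942 kPa.
Stress increase at mid-clay by the 2:1 spreading method:
Δσ ≈ qD²/(D+z)² = 172×2.1²/(2.1+5.25)² = 14.041 kPa
Final effective stress: σ'_f = 51.942 + 14.041 = 65.983 kPa.
σ'_f = 65.983 > σ'_p = 58.6 kPa, so the stress path crosses the preconsolidation pressure — recompression up to σ'_p, then virgin compression beyond:
S_c = H/(1+e₀)·[C_r·log₁₀(σ'_p/σ'_0) + C_c·log₁₀(σ'_f/σ'_p)]
    = 4.5/1.76 × [0.022×log₁₀(58.6/51.942) + 0.44×log₁₀(65.983/58.6)]
    = 2.5568 × [0.0011523 + 0.022675] = 0.06092 m

S_c ≈ 60.9 mm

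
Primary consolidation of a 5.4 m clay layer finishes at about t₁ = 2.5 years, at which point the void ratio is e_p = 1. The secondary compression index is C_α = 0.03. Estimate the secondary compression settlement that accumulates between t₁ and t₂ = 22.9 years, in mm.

S_s ≈ 77.9 mm

Secondary compression: S_s = C_α·H/(1+e_p)·log₁₀(t₂/t₁)
S_s = 0.03×5.4/(1+1)×log₁₀(22.9/2.5)
    = 0.081 × 0.9619 = 0.07791 m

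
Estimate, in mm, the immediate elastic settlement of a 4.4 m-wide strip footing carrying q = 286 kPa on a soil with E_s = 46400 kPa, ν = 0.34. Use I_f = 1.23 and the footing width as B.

S_e ≈ 29.5 mm

Immediate (elastic) settlement: S_e = q·B·(1−ν²)/E_s · I_f.
S_e = 286 × 4.4 × (1 − 0.34²) / 46400 × 1.23
    = 286 × 4.4 × 0.8844 / 46400 × 1.23
    = 0.0295 m = 29.5 mm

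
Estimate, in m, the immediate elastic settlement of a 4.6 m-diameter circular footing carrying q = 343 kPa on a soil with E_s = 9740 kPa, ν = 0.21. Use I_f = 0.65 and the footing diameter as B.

S_e ≈ 0.101 m

Immediate (elastic) settlement: S_e = q·B·(1−ν²)/E_s · I_f.
S_e = 343 × 4.6 × (1 − 0.21²) / 9740 × 0.65
    = 343 × 4.6 × 0.9559 / 9740 × 0.65
    = 0.1007 m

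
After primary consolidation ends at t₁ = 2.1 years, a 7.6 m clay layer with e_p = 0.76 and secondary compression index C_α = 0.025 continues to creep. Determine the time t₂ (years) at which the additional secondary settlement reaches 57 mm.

S_s = C_α·H/(1+e_p)·log₁₀(t₂/t₁) ⇒ log₁₀(t₂/t₁) = S_s·(1+e_p)/(C_α·H).
log₁₀(t₂/t₁) = 0.057 × (1+0.76) / (0.025×7.6) = 0.528
t₂ = t₁ × 10^0.528 = 2.1 × 3.373 = 7.083 years

t₂ ≈ 7.08 years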